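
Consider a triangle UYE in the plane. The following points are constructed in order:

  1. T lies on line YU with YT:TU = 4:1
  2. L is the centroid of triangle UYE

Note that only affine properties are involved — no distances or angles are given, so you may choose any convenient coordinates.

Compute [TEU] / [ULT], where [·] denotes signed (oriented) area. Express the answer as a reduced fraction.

[TEU]:[ULT] = -3

Work in coordinates with U = (0, 0), Y = (1, 0), E = (0, 1).
1. T lies on line YU with YT:TU = 4:1 ⇒ T = (1/5, 0)
2. L is the centroid of triangle UYE ⇒ L = (1/3, 1/3)
2·[TEU] = 1/5, 2·[ULT] = -1/15
[TEU]:[ULT] = 1/5:-1/15 = -3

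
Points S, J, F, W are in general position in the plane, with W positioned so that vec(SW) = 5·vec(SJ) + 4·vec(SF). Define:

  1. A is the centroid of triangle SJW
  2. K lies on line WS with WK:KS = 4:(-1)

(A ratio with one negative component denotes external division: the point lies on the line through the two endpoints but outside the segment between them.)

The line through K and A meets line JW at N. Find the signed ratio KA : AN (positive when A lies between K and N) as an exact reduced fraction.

Work in coordinates with S = (0, 0), J = (1, 0), F = (0, 1), W = (5, 4).
1. A is the centroid of triangle SJW ⇒ A = (2, 4/3)
2. K lies on line WS with WK:KS = 4:(-1) ⇒ K = (-5/3, -4/3)
line KA meets JW at N = (29/9, 20/9)
A = K + t·(N−K) with t = 3/4, so KA:AN = 3/4:1/4

KA:AN = 3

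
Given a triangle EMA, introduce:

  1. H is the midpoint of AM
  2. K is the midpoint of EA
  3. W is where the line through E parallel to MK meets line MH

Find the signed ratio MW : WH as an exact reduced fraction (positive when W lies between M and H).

MW:WH = -2/3

Work in coordinates with E = (0, 0), M = (1, 0), A = (0, 1).
1. H is the midpoint of AM ⇒ H = (1/2, 1/2)
2. K is the midpoint of EA ⇒ K = (0, 1/2)
3. W is where the line through E parallel to MK meets line MH ⇒ W = (2, -1)
W = M + t·(H−M) with t = -2, so MW:WH = t:(1−t) = -2:3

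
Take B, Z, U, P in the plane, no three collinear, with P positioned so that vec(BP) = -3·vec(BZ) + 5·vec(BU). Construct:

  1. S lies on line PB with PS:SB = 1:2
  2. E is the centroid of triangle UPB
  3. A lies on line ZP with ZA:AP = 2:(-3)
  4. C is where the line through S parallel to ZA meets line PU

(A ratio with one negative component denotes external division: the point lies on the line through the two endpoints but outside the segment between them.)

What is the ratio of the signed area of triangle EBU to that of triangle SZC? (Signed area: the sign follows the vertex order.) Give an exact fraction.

[EBU]:[SZC] = -3/5

Assign B = (0, 0), Z = (1, 0), U = (0, 1), P = (-3, 5) — the answer is frame-independent, so this choice is without loss of generality.
1. S lies on line PB with PS:SB = 1:2 ⇒ S = (-2, 10/3)
2. E is the centroid of triangle UPB ⇒ E = (-1, 2)
3. A lies on line ZP with ZA:AP = 2:(-3) ⇒ A = (9, -10)
4. C is where the line through S parallel to ZA meets line PU ⇒ C = (2, -5/3)
2·[EBU] = 1, 2·[SZC] = -5/3
[EBU]:[SZC] = 1:-5/3 = -3/5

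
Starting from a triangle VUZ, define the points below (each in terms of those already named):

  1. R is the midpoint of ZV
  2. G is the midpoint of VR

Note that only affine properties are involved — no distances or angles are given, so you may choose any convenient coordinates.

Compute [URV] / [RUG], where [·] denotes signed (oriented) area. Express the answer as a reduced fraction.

[URV]:[RUG] = -2

Set V = (0, 0), U = (1, 0), Z = (0, 1); any affine frame gives the same invariant.
1. R is the midpoint of ZV ⇒ R = (0, 1/2)
2. G is the midpoint of VR ⇒ G = (0, 1/4)
2·[URV] = 1/2, 2·[RUG] = -1/4
[URV]:[RUG] = 1/2:-1/4 = -2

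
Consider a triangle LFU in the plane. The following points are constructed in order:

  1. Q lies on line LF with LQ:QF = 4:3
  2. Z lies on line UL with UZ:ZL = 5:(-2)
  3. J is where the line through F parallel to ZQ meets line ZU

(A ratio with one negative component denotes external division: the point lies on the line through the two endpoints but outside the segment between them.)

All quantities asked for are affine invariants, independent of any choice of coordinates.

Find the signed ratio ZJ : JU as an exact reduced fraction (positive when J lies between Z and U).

Assign L = (0, 0), F = (1, 0), U = (0, 1) — the answer is frame-independent, so this choice is without loss of generality.
1. Q lies on line LF with LQ:QF = 4:3 ⇒ Q = (4/7, 0)
2. Z lies on line UL with UZ:ZL = 5:(-2) ⇒ Z = (0, -2/3)
3. J is where the line through F parallel to ZQ meets line ZU ⇒ J = (0, -7/6)
J = Z + t·(U−Z) with t = -3/10, so ZJ:JU = t:(1−t) = -3/10:13/10

ZJ:JU = -3/13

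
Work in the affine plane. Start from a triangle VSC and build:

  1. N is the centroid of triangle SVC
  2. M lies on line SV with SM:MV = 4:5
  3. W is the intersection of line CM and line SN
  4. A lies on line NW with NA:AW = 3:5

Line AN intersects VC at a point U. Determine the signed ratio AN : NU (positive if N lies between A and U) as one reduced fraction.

AN:NU = 3/52

Set V = (0, 0), S = (1, 0), C = (0, 1); any affine frame gives the same invariant.
1. N is the centroid of triangle SVC ⇒ N = (1/3, 1/3)
2. M lies on line SV with SM:MV = 4:5 ⇒ M = (5/9, 0)
3. W is the intersection of line CM and line SN ⇒ W = (5/13, 4/13)
4. A lies on line NW with NA:AW = 3:5 ⇒ A = (55/156, 101/312)
line AN meets VC at U = (0, 1/2)
N = A + t·(U−A) with t = 3/55, so AN:NU = 3/55:52/55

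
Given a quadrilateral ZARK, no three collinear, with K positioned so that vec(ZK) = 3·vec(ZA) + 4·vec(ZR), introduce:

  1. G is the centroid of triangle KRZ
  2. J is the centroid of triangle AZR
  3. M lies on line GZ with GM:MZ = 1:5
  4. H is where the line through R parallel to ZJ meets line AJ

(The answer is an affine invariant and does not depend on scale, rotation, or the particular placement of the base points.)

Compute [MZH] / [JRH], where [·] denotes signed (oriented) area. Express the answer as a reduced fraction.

Set Z = (0, 0), A = (1, 0), R = (0, 1), K = (3, 4); any affine frame gives the same invariant.
1. G is the centroid of triangle KRZ ⇒ G = (1, 5/3)
2. J is the centroid of triangle AZR ⇒ J = (1/3, 1/3)
3. M lies on line GZ with GM:MZ = 1:5 ⇒ M = (5/6, 25/18)
4. H is where the line through R parallel to ZJ meets line AJ ⇒ H = (-1/3, 2/3)
2·[MZH] = -55/54, 2·[JRH] = 1/3
[MZH]:[JRH] = -55/54:1/3 = -55/18

[MZH]:[JRH] = -55/18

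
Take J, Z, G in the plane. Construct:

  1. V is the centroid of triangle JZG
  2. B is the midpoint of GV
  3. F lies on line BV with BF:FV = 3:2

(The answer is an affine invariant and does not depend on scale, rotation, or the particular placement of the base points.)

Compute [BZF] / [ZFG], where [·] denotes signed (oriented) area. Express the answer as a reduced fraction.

[BZF]:[ZFG] = 3/8

Choose coordinates J = (0, 0), Z = (1, 0), G = (0, 1).
1. V is the centroid of triangle JZG ⇒ V = (1/3, 1/3)
2. B is the midpoint of GV ⇒ B = (1/6, 2/3)
3. F lies on line BV with BF:FV = 3:2 ⇒ F = (4/15, 7/15)
2·[BZF] = -1/10, 2·[ZFG] = -4/15
[BZF]:[ZFG] = -1/10:-4/15 = 3/8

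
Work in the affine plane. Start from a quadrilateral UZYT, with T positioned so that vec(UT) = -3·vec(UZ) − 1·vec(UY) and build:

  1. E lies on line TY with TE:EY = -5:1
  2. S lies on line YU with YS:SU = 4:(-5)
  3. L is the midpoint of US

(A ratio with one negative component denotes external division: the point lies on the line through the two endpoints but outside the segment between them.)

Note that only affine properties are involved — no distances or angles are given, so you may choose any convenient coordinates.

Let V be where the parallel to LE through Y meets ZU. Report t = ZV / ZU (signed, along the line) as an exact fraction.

Set U = (0, 0), Z = (1, 0), Y = (0, 1), T = (-3, -1); any affine frame gives the same invariant.
1. E lies on line TY with TE:EY = -5:1 ⇒ E = (3/4, 3/2)
2. S lies on line YU with YS:SU = 4:(-5) ⇒ S = (0, 5)
3. L is the midpoint of US ⇒ L = (0, 5/2)
through Y parallel to LE: direction (3/4, -1); meets ZU at V = (3/4, 0)
V = Z + t·(U−Z) with t = 1/4

t = 1/4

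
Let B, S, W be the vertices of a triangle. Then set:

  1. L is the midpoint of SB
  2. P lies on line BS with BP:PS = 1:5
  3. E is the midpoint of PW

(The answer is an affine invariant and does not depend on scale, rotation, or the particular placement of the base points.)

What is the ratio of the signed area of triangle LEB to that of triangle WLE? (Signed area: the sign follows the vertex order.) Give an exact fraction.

[LEB]:[WLE] = -3/2

Assign B = (0, 0), S = (1, 0), W = (0, 1) — the answer is frame-independent, so this choice is without loss of generality.
1. L is the midpoint of SB ⇒ L = (1/2, 0)
2. P lies on line BS with BP:PS = 1:5 ⇒ P = (1/6, 0)
3. E is the midpoint of PW ⇒ E = (1/12, 1/2)
2·[LEB] = 1/4, 2·[WLE] = -1/6
[LEB]:[WLE] = 1/4:-1/6 = -3/2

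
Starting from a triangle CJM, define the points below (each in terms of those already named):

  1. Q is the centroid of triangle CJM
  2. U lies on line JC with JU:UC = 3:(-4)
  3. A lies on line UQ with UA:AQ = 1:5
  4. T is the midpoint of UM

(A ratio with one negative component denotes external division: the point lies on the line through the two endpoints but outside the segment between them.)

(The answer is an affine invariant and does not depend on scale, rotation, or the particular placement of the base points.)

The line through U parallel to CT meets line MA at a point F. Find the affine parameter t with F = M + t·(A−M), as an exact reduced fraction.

Choose coordinates C = (0, 0), J = (1, 0), M = (0, 1).
1. Q is the centroid of triangle CJM ⇒ Q = (1/3, 1/3)
2. U lies on line JC with JU:UC = 3:(-4) ⇒ U = (4, 0)
3. A lies on line UQ with UA:AQ = 1:5 ⇒ A = (61/18, 1/18)
4. T is the midpoint of UM ⇒ T = (2, 1/2)
through U parallel to CT: direction (2, 1/2); meets MA at F = (488/129, -7/129)
F = M + t·(A−M) with t = 48/43

t = 48/43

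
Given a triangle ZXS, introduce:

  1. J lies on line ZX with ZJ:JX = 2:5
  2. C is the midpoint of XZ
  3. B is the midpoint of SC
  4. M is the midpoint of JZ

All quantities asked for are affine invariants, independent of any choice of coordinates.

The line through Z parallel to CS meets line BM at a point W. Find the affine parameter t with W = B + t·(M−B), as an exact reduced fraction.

t = 7/5

Set Z = (0, 0), X = (1, 0), S = (0, 1); any affine frame gives the same invariant.
1. J lies on line ZX with ZJ:JX = 2:5 ⇒ J = (2/7, 0)
2. C is the midpoint of XZ ⇒ C = (1/2, 0)
3. B is the midpoint of SC ⇒ B = (1/4, 1/2)
4. M is the midpoint of JZ ⇒ M = (1/7, 0)
through Z parallel to CS: direction (-1/2, 1); meets BM at W = (1/10, -1/5)
W = B + t·(M−B) with t = 7/5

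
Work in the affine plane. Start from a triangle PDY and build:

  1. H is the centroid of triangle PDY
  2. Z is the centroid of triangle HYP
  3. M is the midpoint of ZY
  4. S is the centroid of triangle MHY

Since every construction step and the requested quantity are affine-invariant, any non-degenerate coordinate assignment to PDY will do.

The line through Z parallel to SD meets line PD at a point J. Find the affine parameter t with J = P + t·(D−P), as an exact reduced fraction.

t = 25/37

Assign P = (0, 0), D = (1, 0), Y = (0, 1) — the answer is frame-independent, so this choice is without loss of generality.
1. H is the centroid of triangle PDY ⇒ H = (1/3, 1/3)
2. Z is the centroid of triangle HYP ⇒ Z = (1/9, 4/9)
3. M is the midpoint of ZY ⇒ M = (1/18, 13/18)
4. S is the centroid of triangle MHY ⇒ S = (7/54, 37/54)
through Z parallel to SD: direction (47/54, -37/54); meets PD at J = (25/37, 0)
J = P + t·(D−P) with t = 25/37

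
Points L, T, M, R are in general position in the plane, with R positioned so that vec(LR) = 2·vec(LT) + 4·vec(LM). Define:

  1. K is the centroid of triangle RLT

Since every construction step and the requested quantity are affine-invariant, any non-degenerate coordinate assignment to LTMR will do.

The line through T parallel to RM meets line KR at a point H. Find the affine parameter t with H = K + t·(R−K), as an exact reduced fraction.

t = -8/7

Choose coordinates L = (0, 0), T = (1, 0), M = (0, 1), R = (2, 4).
1. K is the centroid of triangle RLT ⇒ K = (1, 4/3)
through T parallel to RM: direction (-2, -3); meets KR at H = (-1/7, -12/7)
H = K + t·(R−K) with t = -8/7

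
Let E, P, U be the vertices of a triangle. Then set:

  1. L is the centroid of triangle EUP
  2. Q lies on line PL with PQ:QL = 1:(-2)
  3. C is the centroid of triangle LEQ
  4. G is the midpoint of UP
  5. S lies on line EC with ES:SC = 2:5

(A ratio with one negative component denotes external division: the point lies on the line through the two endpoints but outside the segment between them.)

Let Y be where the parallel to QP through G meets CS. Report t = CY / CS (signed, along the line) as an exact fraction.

Assign E = (0, 0), P = (1, 0), U = (0, 1) — the answer is frame-independent, so this choice is without loss of generality.
1. L is the centroid of triangle EUP ⇒ L = (1/3, 1/3)
2. Q lies on line PL with PQ:QL = 1:(-2) ⇒ Q = (5/3, -1/3)
3. C is the centroid of triangle LEQ ⇒ C = (2/3, 0)
4. G is the midpoint of UP ⇒ G = (1/2, 1/2)
5. S lies on line EC with ES:SC = 2:5 ⇒ S = (4/21, 0)
through G parallel to QP: direction (-2/3, 1/3); meets CS at Y = (3/2, 0)
Y = C + t·(S−C) with t = -7/4

t = -7/4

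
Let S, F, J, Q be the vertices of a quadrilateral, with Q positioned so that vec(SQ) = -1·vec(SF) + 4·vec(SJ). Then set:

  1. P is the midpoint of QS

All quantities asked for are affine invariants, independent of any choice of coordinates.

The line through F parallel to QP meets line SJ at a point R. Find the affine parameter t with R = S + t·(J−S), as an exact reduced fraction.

t = 4

Choose coordinates S = (0, 0), F = (1, 0), J = (0, 1), Q = (-1, 4).
1. P is the midpoint of QS ⇒ P = (-1/2, 2)
through F parallel to QP: direction (1/2, -2); meets SJ at R = (0, 4)
R = S + t·(J−S) with t = 4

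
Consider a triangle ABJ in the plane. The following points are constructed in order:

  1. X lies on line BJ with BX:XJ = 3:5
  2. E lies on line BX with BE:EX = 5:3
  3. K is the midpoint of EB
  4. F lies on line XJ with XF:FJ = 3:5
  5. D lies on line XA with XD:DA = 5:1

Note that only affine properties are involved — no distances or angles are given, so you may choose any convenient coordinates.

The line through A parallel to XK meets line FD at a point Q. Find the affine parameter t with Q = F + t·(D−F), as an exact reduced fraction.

Work in coordinates with A = (0, 0), B = (1, 0), J = (0, 1).
1. X lies on line BJ with BX:XJ = 3:5 ⇒ X = (5/8, 3/8)
2. E lies on line BX with BE:EX = 5:3 ⇒ E = (49/64, 15/64)
3. K is the midpoint of EB ⇒ K = (113/128, 15/128)
4. F lies on line XJ with XF:FJ = 3:5 ⇒ F = (25/64, 39/64)
5. D lies on line XA with XD:DA = 5:1 ⇒ D = (5/48, 1/16)
through A parallel to XK: direction (33/128, -33/128); meets FD at Q = (3/64, -3/64)
Q = F + t·(D−F) with t = 6/5

t = 6/5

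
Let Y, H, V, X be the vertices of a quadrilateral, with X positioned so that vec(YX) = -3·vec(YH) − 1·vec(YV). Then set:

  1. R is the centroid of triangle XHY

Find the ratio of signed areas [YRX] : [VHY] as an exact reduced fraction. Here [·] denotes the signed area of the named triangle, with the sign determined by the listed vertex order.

Work in coordinates with Y = (0, 0), H = (1, 0), V = (0, 1), X = (-3, -1).
1. R is the centroid of triangle XHY ⇒ R = (-2/3, -1/3)
2·[YRX] = -1/3, 2·[VHY] = -1
[YRX]:[VHY] = -1/3:-1 = 1/3

[YRX]:[VHY] = 1/3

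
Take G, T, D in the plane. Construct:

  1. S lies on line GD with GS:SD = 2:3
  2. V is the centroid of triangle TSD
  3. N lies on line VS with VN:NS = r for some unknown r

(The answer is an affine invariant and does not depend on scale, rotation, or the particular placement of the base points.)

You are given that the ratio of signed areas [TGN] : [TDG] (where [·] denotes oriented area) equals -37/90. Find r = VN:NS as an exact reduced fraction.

r = 5

Work in coordinates with G = (0, 0), T = (1, 0), D = (0, 1).
1. S lies on line GD with GS:SD = 2:3 ⇒ S = (0, 2/5)
2. V is the centroid of triangle TSD ⇒ V = (1/3, 7/15)
3. With VN:NS = r, write λ = r/(r+1) so N = V + λ·(S−V); N is affine-linear in λ
Every point depending on N is an affine combination of N and λ-independent points, so each such coordinate is linear in λ; the λ² term in each signed area is a multiple of (S−V)×(S−V) = 0, so 2·[TGN] and 2·[TDG] are each linear in λ. Evaluating at λ=0 and λ=1:
  2·[TGN] = 1/15·λ − 7/15,   2·[TDG] = 1
So [TGN]:[TDG] = (1/15·λ − 7/15) / (1). Setting this equal to -37/90:
  1/15·λ − 7/15 = -37/90·(1)  ⇒  λ = 5/6
Then r = λ/(1−λ) = (5/6)/(1/6) = 5. Check: with r = 5, N = (1/18, 37/90) and [TGN]:[TDG] = -37/90 as required.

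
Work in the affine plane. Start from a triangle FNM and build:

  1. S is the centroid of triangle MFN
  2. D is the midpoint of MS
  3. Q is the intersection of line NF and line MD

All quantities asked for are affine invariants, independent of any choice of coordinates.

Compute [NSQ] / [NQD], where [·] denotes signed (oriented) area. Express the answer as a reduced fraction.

[NSQ]:[NQD] = -1/2

Work in coordinates with F = (0, 0), N = (1, 0), M = (0, 1).
1. S is the centroid of triangle MFN ⇒ S = (1/3, 1/3)
2. D is the midpoint of MS ⇒ D = (1/6, 2/3)
3. Q is the intersection of line NF and line MD ⇒ Q = (1/2, 0)
2·[NSQ] = 1/6, 2·[NQD] = -1/3
[NSQ]:[NQD] = 1/6:-1/3 = -1/2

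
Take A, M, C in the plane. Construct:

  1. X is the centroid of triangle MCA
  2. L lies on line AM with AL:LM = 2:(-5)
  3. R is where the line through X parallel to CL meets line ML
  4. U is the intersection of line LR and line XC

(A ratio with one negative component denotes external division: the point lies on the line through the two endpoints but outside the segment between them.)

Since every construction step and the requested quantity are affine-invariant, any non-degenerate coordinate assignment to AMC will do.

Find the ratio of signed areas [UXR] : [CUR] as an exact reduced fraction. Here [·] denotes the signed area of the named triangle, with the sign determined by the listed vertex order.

Choose coordinates A = (0, 0), M = (1, 0), C = (0, 1).
1. X is the centroid of triangle MCA ⇒ X = (1/3, 1/3)
2. L lies on line AM with AL:LM = 2:(-5) ⇒ L = (-2/3, 0)
3. R is where the line through X parallel to CL meets line ML ⇒ R = (1/9, 0)
4. U is the intersection of line LR and line XC ⇒ U = (1/2, 0)
2·[UXR] = 7/54, 2·[CUR] = -7/18
[UXR]:[CUR] = 7/54:-7/18 = -1/3

[UXR]:[CUR] = -1/3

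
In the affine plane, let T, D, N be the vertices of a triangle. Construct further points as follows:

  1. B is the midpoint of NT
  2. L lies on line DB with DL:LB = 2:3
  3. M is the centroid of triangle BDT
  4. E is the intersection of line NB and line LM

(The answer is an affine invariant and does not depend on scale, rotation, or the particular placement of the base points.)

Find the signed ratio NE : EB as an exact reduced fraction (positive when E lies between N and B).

NE:EB = -7/3

Set T = (0, 0), D = (1, 0), N = (0, 1); any affine frame gives the same invariant.
1. B is the midpoint of NT ⇒ B = (0, 1/2)
2. L lies on line DB with DL:LB = 2:3 ⇒ L = (3/5, 1/5)
3. M is the centroid of triangle BDT ⇒ M = (1/3, 1/6)
4. E is the intersection of line NB and line LM ⇒ E = (0, 1/8)
E = N + t·(B−N) with t = 7/4, so NE:EB = t:(1−t) = 7/4:-3/4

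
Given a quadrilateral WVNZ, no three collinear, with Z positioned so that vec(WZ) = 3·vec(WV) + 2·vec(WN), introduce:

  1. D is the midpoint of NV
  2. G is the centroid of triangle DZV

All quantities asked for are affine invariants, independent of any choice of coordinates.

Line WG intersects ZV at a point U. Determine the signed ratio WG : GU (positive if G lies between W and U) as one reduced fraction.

WG:GU = 2

Work in coordinates with W = (0, 0), V = (1, 0), N = (0, 1), Z = (3, 2).
1. D is the midpoint of NV ⇒ D = (1/2, 1/2)
2. G is the centroid of triangle DZV ⇒ G = (3/2, 5/6)
line WG meets ZV at U = (9/4, 5/4)
G = W + t·(U−W) with t = 2/3, so WG:GU = 2/3:1/3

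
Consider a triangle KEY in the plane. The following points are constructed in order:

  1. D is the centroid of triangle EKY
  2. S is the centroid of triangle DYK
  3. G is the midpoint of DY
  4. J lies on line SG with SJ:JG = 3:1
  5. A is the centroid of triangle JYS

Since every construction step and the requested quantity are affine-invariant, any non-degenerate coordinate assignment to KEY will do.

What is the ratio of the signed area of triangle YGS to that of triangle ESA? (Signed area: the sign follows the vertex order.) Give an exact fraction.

[YGS]:[ESA] = 3/11

Choose coordinates K = (0, 0), E = (1, 0), Y = (0, 1).
1. D is the centroid of triangle EKY ⇒ D = (1/3, 1/3)
2. S is the centroid of triangle DYK ⇒ S = (1/9, 4/9)
3. G is the midpoint of DY ⇒ G = (1/6, 2/3)
4. J lies on line SG with SJ:JG = 3:1 ⇒ J = (11/72, 11/18)
5. A is the centroid of triangle JYS ⇒ A = (19/216, 37/54)
2·[YGS] = -1/18, 2·[ESA] = -11/54
[YGS]:[ESA] = -1/18:-11/54 = 3/11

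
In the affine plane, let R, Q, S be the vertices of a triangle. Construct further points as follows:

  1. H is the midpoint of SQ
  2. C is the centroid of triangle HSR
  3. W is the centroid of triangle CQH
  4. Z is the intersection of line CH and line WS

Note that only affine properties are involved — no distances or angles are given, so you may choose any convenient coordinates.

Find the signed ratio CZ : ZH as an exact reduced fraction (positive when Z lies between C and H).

Assign R = (0, 0), Q = (1, 0), S = (0, 1) — the answer is frame-independent, so this choice is without loss of generality.
1. H is the midpoint of SQ ⇒ H = (1/2, 1/2)
2. C is the centroid of triangle HSR ⇒ C = (1/6, 1/2)
3. W is the centroid of triangle CQH ⇒ W = (5/9, 1/3)
4. Z is the intersection of line CH and line WS ⇒ Z = (5/12, 1/2)
Z = C + t·(H−C) with t = 3/4, so CZ:ZH = t:(1−t) = 3/4:1/4

CZ:ZH = 3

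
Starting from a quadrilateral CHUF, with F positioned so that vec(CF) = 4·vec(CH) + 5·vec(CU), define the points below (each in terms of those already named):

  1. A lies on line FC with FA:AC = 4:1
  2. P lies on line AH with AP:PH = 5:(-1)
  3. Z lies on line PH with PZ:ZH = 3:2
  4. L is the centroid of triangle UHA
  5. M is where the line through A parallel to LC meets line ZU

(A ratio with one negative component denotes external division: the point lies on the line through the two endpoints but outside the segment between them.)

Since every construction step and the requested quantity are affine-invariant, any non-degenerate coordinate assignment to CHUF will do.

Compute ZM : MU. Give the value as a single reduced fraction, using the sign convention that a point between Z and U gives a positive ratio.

ZM:MU = 121/80

Assign C = (0, 0), H = (1, 0), U = (0, 1), F = (4, 5) — the answer is frame-independent, so this choice is without loss of generality.
1. A lies on line FC with FA:AC = 4:1 ⇒ A = (4/5, 1)
2. P lies on line AH with AP:PH = 5:(-1) ⇒ P = (21/20, -1/4)
3. Z lies on line PH with PZ:ZH = 3:2 ⇒ Z = (51/50, -1/10)
4. L is the centroid of triangle UHA ⇒ L = (3/5, 2/3)
5. M is where the line through A parallel to LC meets line ZU ⇒ M = (136/335, 113/201)
M = Z + t·(U−Z) with t = 121/201, so ZM:MU = t:(1−t) = 121/201:80/201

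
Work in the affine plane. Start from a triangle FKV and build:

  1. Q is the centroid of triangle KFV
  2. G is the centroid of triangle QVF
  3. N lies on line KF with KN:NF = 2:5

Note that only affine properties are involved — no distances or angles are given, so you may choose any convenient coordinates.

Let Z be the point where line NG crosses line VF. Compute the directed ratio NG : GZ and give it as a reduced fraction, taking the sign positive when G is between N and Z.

NG:GZ = 38/7

Set F = (0, 0), K = (1, 0), V = (0, 1); any affine frame gives the same invariant.
1. Q is the centroid of triangle KFV ⇒ Q = (1/3, 1/3)
2. G is the centroid of triangle QVF ⇒ G = (1/9, 4/9)
3. N lies on line KF with KN:NF = 2:5 ⇒ N = (5/7, 0)
line NG meets VF at Z = (0, 10/19)
G = N + t·(Z−N) with t = 38/45, so NG:GZ = 38/45:7/45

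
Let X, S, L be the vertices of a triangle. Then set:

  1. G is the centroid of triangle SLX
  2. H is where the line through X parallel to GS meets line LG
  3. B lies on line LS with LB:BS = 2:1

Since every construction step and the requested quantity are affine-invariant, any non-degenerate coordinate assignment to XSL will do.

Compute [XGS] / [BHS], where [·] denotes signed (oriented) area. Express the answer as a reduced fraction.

[XGS]:[BHS] = -3/2

Set X = (0, 0), S = (1, 0), L = (0, 1); any affine frame gives the same invariant.
1. G is the centroid of triangle SLX ⇒ G = (1/3, 1/3)
2. H is where the line through X parallel to GS meets line LG ⇒ H = (2/3, -1/3)
3. B lies on line LS with LB:BS = 2:1 ⇒ B = (2/3, 1/3)
2·[XGS] = -1/3, 2·[BHS] = 2/9
[XGS]:[BHS] = -1/3:2/9 = -3/2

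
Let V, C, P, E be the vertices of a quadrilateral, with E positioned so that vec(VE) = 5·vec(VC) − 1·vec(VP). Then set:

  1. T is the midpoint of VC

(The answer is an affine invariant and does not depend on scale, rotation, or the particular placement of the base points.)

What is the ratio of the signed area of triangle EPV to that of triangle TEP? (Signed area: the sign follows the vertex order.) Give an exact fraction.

[EPV]:[TEP] = 5/4

Work in coordinates with V = (0, 0), C = (1, 0), P = (0, 1), E = (5, -1).
1. T is the midpoint of VC ⇒ T = (1/2, 0)
2·[EPV] = 5, 2·[TEP] = 4
[EPV]:[TEP] = 5:4 = 5/4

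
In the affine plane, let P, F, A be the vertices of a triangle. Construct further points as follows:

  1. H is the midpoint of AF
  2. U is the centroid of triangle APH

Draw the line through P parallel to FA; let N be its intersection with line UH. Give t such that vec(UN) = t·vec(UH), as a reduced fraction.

Choose coordinates P = (0, 0), F = (1, 0), A = (0, 1).
1. H is the midpoint of AF ⇒ H = (1/2, 1/2)
2. U is the centroid of triangle APH ⇒ U = (1/6, 1/2)
through P parallel to FA: direction (-1, 1); meets UH at N = (-1/2, 1/2)
N = U + t·(H−U) with t = -2

t = -2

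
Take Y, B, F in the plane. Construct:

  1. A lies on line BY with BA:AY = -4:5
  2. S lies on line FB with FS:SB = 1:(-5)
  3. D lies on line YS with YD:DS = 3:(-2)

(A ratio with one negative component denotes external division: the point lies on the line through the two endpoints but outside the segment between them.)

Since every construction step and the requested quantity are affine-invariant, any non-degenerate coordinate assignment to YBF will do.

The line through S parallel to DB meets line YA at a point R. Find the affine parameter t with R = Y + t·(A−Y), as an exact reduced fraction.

Choose coordinates Y = (0, 0), B = (1, 0), F = (0, 1).
1. A lies on line BY with BA:AY = -4:5 ⇒ A = (5, 0)
2. S lies on line FB with FS:SB = 1:(-5) ⇒ S = (-1/4, 5/4)
3. D lies on line YS with YD:DS = 3:(-2) ⇒ D = (-3/4, 15/4)
through S parallel to DB: direction (7/4, -15/4); meets YA at R = (1/3, 0)
R = Y + t·(A−Y) with t = 1/15

t = 1/15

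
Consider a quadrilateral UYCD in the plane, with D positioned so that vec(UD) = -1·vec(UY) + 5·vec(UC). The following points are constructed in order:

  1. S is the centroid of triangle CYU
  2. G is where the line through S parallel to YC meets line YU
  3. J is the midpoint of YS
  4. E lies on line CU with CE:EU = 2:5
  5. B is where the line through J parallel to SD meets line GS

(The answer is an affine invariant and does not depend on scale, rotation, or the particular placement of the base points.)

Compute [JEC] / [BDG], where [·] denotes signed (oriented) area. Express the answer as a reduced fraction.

Set U = (0, 0), Y = (1, 0), C = (0, 1), D = (-1, 5); any affine frame gives the same invariant.
1. S is the centroid of triangle CYU ⇒ S = (1/3, 1/3)
2. G is where the line through S parallel to YC meets line YU ⇒ G = (2/3, 0)
3. J is the midpoint of YS ⇒ J = (2/3, 1/6)
4. E lies on line CU with CE:EU = 2:5 ⇒ E = (0, 5/7)
5. B is where the line through J parallel to SD meets line GS ⇒ B = (11/15, -1/15)
2·[JEC] = -4/21, 2·[BDG] = 2/9
[JEC]:[BDG] = -4/21:2/9 = -6/7

[JEC]:[BDG] = -6/7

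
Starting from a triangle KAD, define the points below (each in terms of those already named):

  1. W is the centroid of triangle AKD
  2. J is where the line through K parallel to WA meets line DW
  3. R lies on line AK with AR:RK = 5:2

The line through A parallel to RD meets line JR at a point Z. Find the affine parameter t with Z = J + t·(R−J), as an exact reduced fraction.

Assign K = (0, 0), A = (1, 0), D = (0, 1) — the answer is frame-independent, so this choice is without loss of generality.
1. W is the centroid of triangle AKD ⇒ W = (1/3, 1/3)
2. J is where the line through K parallel to WA meets line DW ⇒ J = (2/3, -1/3)
3. R lies on line AK with AR:RK = 5:2 ⇒ R = (2/7, 0)
through A parallel to RD: direction (-2/7, 1); meets JR at Z = (26/21, -5/6)
Z = J + t·(R−J) with t = -3/2

t = -3/2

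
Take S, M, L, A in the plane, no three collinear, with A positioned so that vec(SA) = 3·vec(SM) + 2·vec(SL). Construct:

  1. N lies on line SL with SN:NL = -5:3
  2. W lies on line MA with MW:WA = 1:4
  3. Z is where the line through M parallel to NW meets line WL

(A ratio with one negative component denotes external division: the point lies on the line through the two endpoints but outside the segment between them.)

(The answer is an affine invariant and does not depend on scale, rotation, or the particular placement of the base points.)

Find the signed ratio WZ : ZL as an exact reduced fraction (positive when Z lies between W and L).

WZ:ZL = 2

Assign S = (0, 0), M = (1, 0), L = (0, 1), A = (3, 2) — the answer is frame-independent, so this choice is without loss of generality.
1. N lies on line SL with SN:NL = -5:3 ⇒ N = (0, 5/2)
2. W lies on line MA with MW:WA = 1:4 ⇒ W = (7/5, 2/5)
3. Z is where the line through M parallel to NW meets line WL ⇒ Z = (7/15, 4/5)
Z = W + t·(L−W) with t = 2/3, so WZ:ZL = t:(1−t) = 2/3:1/3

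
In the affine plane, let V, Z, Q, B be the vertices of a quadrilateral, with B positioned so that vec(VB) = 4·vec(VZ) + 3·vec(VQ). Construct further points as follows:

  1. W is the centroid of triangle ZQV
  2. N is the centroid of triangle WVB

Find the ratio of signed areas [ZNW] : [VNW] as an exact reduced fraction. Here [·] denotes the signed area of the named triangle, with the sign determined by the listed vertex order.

[ZNW]:[VNW] = 8

Choose coordinates V = (0, 0), Z = (1, 0), Q = (0, 1), B = (4, 3).
1. W is the centroid of triangle ZQV ⇒ W = (1/3, 1/3)
2. N is the centroid of triangle WVB ⇒ N = (13/9, 10/9)
2·[ZNW] = 8/9, 2·[VNW] = 1/9
[ZNW]:[VNW] = 8/9:1/9 = 8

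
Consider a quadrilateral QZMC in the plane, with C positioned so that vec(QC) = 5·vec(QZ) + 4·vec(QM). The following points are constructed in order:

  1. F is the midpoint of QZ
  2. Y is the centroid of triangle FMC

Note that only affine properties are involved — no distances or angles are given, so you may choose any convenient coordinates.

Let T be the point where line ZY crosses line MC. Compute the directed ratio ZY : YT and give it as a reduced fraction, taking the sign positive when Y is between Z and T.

ZY:YT = 35/13

Assign Q = (0, 0), Z = (1, 0), M = (0, 1), C = (5, 4) — the answer is frame-independent, so this choice is without loss of generality.
1. F is the midpoint of QZ ⇒ F = (1/2, 0)
2. Y is the centroid of triangle FMC ⇒ Y = (11/6, 5/3)
line ZY meets MC at T = (15/7, 16/7)
Y = Z + t·(T−Z) with t = 35/48, so ZY:YT = 35/48:13/48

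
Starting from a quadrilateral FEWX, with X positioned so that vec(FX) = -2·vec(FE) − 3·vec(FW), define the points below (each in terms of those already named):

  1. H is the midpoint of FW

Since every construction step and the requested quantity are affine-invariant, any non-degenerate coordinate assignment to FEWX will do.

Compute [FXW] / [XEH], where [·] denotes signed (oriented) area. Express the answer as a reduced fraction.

[FXW]:[XEH] = -4/9

Work in coordinates with F = (0, 0), E = (1, 0), W = (0, 1), X = (-2, -3).
1. H is the midpoint of FW ⇒ H = (0, 1/2)
2·[FXW] = -2, 2·[XEH] = 9/2
[FXW]:[XEH] = -2:9/2 = -4/9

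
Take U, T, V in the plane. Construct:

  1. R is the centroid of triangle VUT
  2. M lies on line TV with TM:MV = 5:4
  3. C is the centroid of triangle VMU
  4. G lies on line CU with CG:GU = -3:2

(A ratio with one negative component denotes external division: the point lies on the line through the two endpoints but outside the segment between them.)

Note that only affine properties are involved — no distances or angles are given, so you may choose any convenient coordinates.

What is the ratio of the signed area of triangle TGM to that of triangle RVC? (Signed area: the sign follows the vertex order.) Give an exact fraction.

Choose coordinates U = (0, 0), T = (1, 0), V = (0, 1).
1. R is the centroid of triangle VUT ⇒ R = (1/3, 1/3)
2. M lies on line TV with TM:MV = 5:4 ⇒ M = (4/9, 5/9)
3. C is the centroid of triangle VMU ⇒ C = (4/27, 14/27)
4. G lies on line CU with CG:GU = -3:2 ⇒ G = (-8/27, -28/27)
2·[TGM] = -35/27, 2·[RVC] = 5/81
[TGM]:[RVC] = -35/27:5/81 = -21

[TGM]:[RVC] = -21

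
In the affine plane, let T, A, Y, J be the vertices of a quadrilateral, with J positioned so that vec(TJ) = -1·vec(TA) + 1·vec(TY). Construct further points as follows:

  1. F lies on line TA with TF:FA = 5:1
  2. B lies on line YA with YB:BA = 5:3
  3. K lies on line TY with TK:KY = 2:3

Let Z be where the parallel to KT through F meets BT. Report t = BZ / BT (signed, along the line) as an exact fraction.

Work in coordinates with T = (0, 0), A = (1, 0), Y = (0, 1), J = (-1, 1).
1. F lies on line TA with TF:FA = 5:1 ⇒ F = (5/6, 0)
2. B lies on line YA with YB:BA = 5:3 ⇒ B = (5/8, 3/8)
3. K lies on line TY with TK:KY = 2:3 ⇒ K = (0, 2/5)
through F parallel to KT: direction (0, -2/5); meets BT at Z = (5/6, 1/2)
Z = B + t·(T−B) with t = -1/3

t = -1/3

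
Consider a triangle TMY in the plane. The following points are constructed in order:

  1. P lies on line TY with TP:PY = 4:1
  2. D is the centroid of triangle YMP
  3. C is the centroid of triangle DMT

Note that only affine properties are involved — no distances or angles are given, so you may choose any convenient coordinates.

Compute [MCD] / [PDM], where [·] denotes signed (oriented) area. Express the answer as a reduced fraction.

[MCD]:[PDM] = 3

Set T = (0, 0), M = (1, 0), Y = (0, 1); any affine frame gives the same invariant.
1. P lies on line TY with TP:PY = 4:1 ⇒ P = (0, 4/5)
2. D is the centroid of triangle YMP ⇒ D = (1/3, 3/5)
3. C is the centroid of triangle DMT ⇒ C = (4/9, 1/5)
2·[MCD] = -1/5, 2·[PDM] = -1/15
[MCD]:[PDM] = -1/5:-1/15 = 3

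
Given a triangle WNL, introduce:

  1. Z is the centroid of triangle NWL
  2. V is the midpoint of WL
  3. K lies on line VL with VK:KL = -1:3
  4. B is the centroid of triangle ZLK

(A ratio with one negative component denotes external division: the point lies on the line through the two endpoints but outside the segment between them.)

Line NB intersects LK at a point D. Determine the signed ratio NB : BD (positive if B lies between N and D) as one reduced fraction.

NB:BD = 8

Assign W = (0, 0), N = (1, 0), L = (0, 1) — the answer is frame-independent, so this choice is without loss of generality.
1. Z is the centroid of triangle NWL ⇒ Z = (1/3, 1/3)
2. V is the midpoint of WL ⇒ V = (0, 1/2)
3. K lies on line VL with VK:KL = -1:3 ⇒ K = (0, 1/4)
4. B is the centroid of triangle ZLK ⇒ B = (1/9, 19/36)
line NB meets LK at D = (0, 19/32)
B = N + t·(D−N) with t = 8/9, so NB:BD = 8/9:1/9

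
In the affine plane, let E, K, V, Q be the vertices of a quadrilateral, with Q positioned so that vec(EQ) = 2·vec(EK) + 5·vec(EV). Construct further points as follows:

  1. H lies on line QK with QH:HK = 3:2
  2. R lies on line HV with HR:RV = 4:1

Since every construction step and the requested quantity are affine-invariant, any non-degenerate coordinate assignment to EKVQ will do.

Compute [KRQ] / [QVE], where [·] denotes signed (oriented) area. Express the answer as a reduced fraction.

Choose coordinates E = (0, 0), K = (1, 0), V = (0, 1), Q = (2, 5).
1. H lies on line QK with QH:HK = 3:2 ⇒ H = (7/5, 2)
2. R lies on line HV with HR:RV = 4:1 ⇒ R = (7/25, 6/5)
2·[KRQ] = -24/5, 2·[QVE] = 2
[KRQ]:[QVE] = -24/5:2 = -12/5

[KRQ]:[QVE] = -12/5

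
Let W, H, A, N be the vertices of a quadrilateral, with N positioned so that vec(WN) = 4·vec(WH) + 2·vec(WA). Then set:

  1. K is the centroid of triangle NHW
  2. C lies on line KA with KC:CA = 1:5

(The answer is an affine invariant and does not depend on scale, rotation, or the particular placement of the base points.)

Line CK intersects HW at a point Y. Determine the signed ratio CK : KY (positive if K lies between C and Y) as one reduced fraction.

Set W = (0, 0), H = (1, 0), A = (0, 1), N = (4, 2); any affine frame gives the same invariant.
1. K is the centroid of triangle NHW ⇒ K = (5/3, 2/3)
2. C lies on line KA with KC:CA = 1:5 ⇒ C = (25/18, 13/18)
line CK meets HW at Y = (5, 0)
K = C + t·(Y−C) with t = 1/13, so CK:KY = 1/13:12/13

CK:KY = 1/12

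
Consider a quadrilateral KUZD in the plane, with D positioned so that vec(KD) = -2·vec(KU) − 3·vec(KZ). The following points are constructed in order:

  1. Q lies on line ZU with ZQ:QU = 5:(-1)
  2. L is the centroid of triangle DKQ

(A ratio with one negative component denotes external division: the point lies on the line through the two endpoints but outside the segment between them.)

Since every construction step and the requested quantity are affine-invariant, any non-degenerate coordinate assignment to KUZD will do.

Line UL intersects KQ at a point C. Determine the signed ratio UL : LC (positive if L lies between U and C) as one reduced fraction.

Choose coordinates K = (0, 0), U = (1, 0), Z = (0, 1), D = (-2, -3).
1. Q lies on line ZU with ZQ:QU = 5:(-1) ⇒ Q = (5/4, -1/4)
2. L is the centroid of triangle DKQ ⇒ L = (-1/4, -13/12)
line UL meets KQ at C = (13/16, -13/80)
L = U + t·(C−U) with t = 20/3, so UL:LC = 20/3:-17/3

UL:LC = -20/17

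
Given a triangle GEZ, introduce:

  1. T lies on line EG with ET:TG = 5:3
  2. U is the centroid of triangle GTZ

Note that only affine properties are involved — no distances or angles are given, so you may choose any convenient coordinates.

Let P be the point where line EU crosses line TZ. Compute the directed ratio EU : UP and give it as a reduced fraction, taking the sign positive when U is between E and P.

Assign G = (0, 0), E = (1, 0), Z = (0, 1) — the answer is frame-independent, so this choice is without loss of generality.
1. T lies on line EG with ET:TG = 5:3 ⇒ T = (3/8, 0)
2. U is the centroid of triangle GTZ ⇒ U = (1/8, 1/3)
line EU meets TZ at P = (13/48, 5/18)
U = E + t·(P−E) with t = 6/5, so EU:UP = 6/5:-1/5

EU:UP = -6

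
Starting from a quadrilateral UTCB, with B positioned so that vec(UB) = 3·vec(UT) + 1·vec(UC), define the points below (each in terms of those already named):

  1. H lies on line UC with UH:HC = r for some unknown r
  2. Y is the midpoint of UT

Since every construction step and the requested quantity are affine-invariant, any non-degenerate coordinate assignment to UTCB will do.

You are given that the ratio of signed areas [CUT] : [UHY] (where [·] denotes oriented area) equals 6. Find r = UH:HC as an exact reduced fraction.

Work in coordinates with U = (0, 0), T = (1, 0), C = (0, 1), B = (3, 1).
1. With UH:HC = r, write λ = r/(r+1) so H = U + λ·(C−U); H is affine-linear in λ
2. Y is the midpoint of UT ⇒ Y = (1/2, 0)
Every point depending on H is an affine combination of H and λ-independent points, so each such coordinate is linear in λ; the λ² term in each signed area is a multiple of (C−U)×(C−U) = 0, so 2·[CUT] and 2·[UHY] are each linear in λ. Evaluating at λ=0 and λ=1:
  2·[CUT] = 1,   2·[UHY] = -1/2·λ
So [CUT]:[UHY] = (1) / (-1/2·λ). Setting this equal to 6:
  1 = 6·(-1/2·λ)  ⇒  λ = -1/3
Then r = λ/(1−λ) = (-1/3)/(4/3) = -1/4. Check: with r = -1/4, H = (0, -1/3) and [CUT]:[UHY] = 6 as required.

r = -1/4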